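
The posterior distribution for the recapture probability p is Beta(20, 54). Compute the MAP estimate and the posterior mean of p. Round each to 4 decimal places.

p_MAP = 0.2639, E[p|data] = 0.2703

Mode = (20−1)/(20+54−2) = 19/72 = 0.2639.
Mean = 20/(20+54) = 20/74 = 0.2703.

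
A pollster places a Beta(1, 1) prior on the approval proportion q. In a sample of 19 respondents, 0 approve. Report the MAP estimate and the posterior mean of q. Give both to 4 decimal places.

Posterior: Beta(1+0, 1+19) = Beta(1, 20).
Since α = 1 ≤ 1 and β > 1, the Beta density is monotone decreasing on [0,1]; the mode is at 0.
Mean = 1/(1+20) = 0.0476.
The posterior is right-skewed, so the mean exceeds the mode.

MAP: 0.0000. Posterior mean: 0.0476.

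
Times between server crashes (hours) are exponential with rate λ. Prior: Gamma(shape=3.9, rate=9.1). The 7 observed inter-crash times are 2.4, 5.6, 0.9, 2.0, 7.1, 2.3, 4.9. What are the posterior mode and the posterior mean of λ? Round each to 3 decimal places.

MAP = 0.289, posterior mean = 0.318

Σ times = 25.2. Posterior: Gamma(shape = 3.9+7 = 10.9, rate = 9.1+25.2 = 34.3).
Mode = (α−1)/β = 9.9/34.3 = 0.289.
Mean = α/β = 10.9/34.3 = 0.318.
The mean is pulled above the mode by the posterior's right skew.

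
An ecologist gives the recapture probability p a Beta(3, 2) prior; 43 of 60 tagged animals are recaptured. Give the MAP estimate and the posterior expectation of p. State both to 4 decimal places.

Posterior: Beta(3+43, 2+17) = Beta(46, 19).
Mode = (46−1)/(46+19−2) = 45/63 = 0.7143.
Mean = 46/(46+19) = 46/65 = 0.7077.
The posterior is left-skewed, so the mode exceeds the mean.

p_MAP = 0.7143, E[p|data] = 0.7077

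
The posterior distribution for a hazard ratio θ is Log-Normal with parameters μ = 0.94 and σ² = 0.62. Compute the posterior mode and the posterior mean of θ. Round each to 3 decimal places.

Mode = exp(μ − σ²) = exp(0.32) = 1.377.
Mean = exp(μ + σ²/2) = exp(1.250) = 3.490.
Right-skewed posterior ⇒ mode < mean.

posterior mode = 1.377, posterior mean = 3.490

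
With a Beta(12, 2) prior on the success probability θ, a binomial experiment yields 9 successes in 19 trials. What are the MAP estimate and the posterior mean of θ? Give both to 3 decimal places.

MAP = 0.645, posterior mean = 0.636

Posterior: Beta(12+9, 2+10) = Beta(21, 12).
Mode = (21−1)/(21+12−2) = 20/31 = 0.645.
Mean = 21/(21+12) = 21/33 = 0.636.
The mean is pulled below the mode by the posterior's left skew.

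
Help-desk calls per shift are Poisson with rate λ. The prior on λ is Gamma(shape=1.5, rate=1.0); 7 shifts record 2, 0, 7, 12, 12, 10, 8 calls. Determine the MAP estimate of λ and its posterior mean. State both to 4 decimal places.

MAP = 6.4375, posterior mean = 6.5625

Σ counts = 51. Posterior: Gamma(shape = 1.5+51 = 52.5, rate = 1.0+7 = 8.0).
Mode = (α−1)/β = 51.5/8.0 = 6.4375.
Mean = α/β = 52.5/8.0 = 6.5625.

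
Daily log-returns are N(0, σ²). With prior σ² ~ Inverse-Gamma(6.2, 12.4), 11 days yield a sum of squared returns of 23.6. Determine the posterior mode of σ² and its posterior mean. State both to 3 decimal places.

MAP: 1.906. Posterior mean: 2.262.

Posterior: Inverse-Gamma(shape = 6.2+11/2 = 11.7, scale = 12.4+23.6/2 = 24.2).
Mode = β/(α+1) = 24.2/12.7 = 1.906.
Mean = β/(α−1) = 24.2/10.7 = 2.262.
The posterior is right-skewed, so the mean exceeds the mode.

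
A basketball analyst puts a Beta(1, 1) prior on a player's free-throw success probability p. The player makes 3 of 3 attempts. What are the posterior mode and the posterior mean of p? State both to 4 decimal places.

MAP = 1.0000; posterior mean = 0.8000

Posterior: Beta(1+3, 1+0) = Beta(4, 1).
Since β = 1 ≤ 1 and α > 1, the Beta density is monotone increasing on [0,1]; the mode is at 1.
Mean = 4/(4+1) = 0.8000.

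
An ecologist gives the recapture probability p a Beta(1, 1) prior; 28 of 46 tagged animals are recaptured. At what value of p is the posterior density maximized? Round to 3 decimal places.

Posterior: Beta(1+28, 1+18) = Beta(29, 19).
Mode = (29−1)/(29+19−2) = 28/46 = 0.609.
With a flat prior the MAP equals the MLE, 28/46.
Mean = 29/(29+19) = 29/48 = 0.604.
This is the posterior mode — the MAP estimate.

0.609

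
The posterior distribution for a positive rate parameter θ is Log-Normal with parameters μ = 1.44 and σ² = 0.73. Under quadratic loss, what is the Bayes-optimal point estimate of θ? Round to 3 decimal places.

6.080

Mode = exp(μ − σ²) = exp(0.71) = 2.034.
Mean = exp(μ + σ²/2) = exp(1.805) = 6.080.
Quadratic loss ⇒ the optimal estimator is the posterior mean.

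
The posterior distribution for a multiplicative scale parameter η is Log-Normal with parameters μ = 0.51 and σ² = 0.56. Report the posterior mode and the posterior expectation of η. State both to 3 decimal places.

Mode = exp(μ − σ²) = exp(-0.05) = 0.951.
Mean = exp(μ + σ²/2) = exp(0.790) = 2.203.
Mean > mode: the posterior has a right tail.

MAP = 0.951, posterior mean = 2.203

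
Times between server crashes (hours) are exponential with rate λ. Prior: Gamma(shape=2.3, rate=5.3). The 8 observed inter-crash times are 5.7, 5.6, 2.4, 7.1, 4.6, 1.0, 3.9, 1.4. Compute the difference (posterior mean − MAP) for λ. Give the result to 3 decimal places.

Σ times = 31.7. Posterior: Gamma(shape = 2.3+8 = 10.3, rate = 5.3+31.7 = 37.0).
Mode = (α−1)/β = 9.3/37.0 = 0.251.
Mean = α/β = 10.3/37.0 = 0.278.
Difference = 0.278 − 0.251 = 0.027.
Mean > mode: the posterior has a right tail.

0.027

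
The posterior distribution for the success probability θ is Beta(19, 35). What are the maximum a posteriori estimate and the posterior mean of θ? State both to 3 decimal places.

θ_MAP = 0.346, E[θ|data] = 0.352

Mode = (19−1)/(19+35−2) = 18/52 = 0.346.
Mean = 19/(19+35) = 19/54 = 0.352.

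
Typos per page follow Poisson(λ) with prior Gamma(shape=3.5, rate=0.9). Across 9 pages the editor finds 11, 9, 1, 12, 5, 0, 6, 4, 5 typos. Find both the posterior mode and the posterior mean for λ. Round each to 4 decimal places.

Σ counts = 53. Posterior: Gamma(shape = 3.5+53 = 56.5, rate = 0.9+9 = 9.9).
Mode = (α−1)/β = 55.5/9.9 = 5.6061.
Mean = α/β = 56.5/9.9 = 5.7071.

MAP = 5.6061, posterior mean = 5.7071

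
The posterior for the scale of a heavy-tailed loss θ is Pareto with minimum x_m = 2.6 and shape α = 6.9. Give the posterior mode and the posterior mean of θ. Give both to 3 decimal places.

The Pareto density is strictly decreasing on [x_m, ∞), so the mode is x_m = 2.600.
Mean = α·x_m/(α−1) = 6.9·2.6/5.9 = 3.041.
The posterior is right-skewed, so the mean exceeds the mode.

MAP: 2.600. Posterior mean: 3.041.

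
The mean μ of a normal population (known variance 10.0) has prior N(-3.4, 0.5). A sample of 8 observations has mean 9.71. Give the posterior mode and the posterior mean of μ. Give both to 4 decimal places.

Posterior for μ is Normal. Precision-weighted mean: (1/0.5·-3.4 + 8/10.0·9.71) / (1/0.5 + 8/10.0) = 0.3457.
A Normal posterior is symmetric, so mode = mean.

μ_MAP = 0.3457, E[μ|data] = 0.3457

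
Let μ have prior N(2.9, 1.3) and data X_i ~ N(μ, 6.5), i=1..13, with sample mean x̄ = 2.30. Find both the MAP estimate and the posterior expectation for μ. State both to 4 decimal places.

μ_MAP = 2.4667, E[μ|data] = 2.4667

Posterior for μ is Normal. Precision-weighted mean: (1/1.3·2.9 + 13/6.5·2.30) / (1/1.3 + 13/6.5) = 2.4667.
A Normal posterior is symmetric, so mode = mean.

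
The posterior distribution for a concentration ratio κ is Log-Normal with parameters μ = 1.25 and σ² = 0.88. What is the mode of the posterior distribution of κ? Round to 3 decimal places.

1.448

Mode = exp(μ − σ²) = exp(0.37) = 1.448.
Mean = exp(μ + σ²/2) = exp(1.690) = 5.419.
This is the posterior mode — the MAP estimate.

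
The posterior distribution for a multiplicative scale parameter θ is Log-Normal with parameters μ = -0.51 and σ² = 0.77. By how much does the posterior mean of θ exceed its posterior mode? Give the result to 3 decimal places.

0.604

Mode = exp(μ − σ²) = exp(-1.28) = 0.278.
Mean = exp(μ + σ²/2) = exp(-0.125) = 0.882.
Difference = 0.882 − 0.278 = 0.604.
Mean > mode: the posterior has a right tail.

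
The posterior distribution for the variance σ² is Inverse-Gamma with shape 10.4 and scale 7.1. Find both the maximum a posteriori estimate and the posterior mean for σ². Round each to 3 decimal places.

maximum a posteriori estimate = 0.623, posterior mean = 0.755

Mode = β/(α+1) = 7.1/11.4 = 0.623.
Mean = β/(α−1) = 7.1/9.4 = 0.755.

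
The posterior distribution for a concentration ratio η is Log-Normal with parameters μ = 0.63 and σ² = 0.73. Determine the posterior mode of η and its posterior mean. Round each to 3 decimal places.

MAP: 0.905. Posterior mean: 2.705.

Mode = exp(μ − σ²) = exp(-0.10) = 0.905.
Mean = exp(μ + σ²/2) = exp(0.995) = 2.705.
The posterior is right-skewed, so the mean exceeds the mode.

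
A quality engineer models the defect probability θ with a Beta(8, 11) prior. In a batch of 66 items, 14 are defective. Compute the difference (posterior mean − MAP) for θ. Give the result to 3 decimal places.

Posterior: Beta(8+14, 11+52) = Beta(22, 63).
Mode = (22−1)/(22+63−2) = 21/83 = 0.253.
Mean = 22/(22+63) = 22/85 = 0.259.
Difference = 0.259 − 0.253 = 0.006.

0.006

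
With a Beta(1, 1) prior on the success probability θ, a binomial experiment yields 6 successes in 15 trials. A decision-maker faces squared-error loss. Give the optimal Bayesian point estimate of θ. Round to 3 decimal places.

0.412

Posterior: Beta(1+6, 1+9) = Beta(7, 10).
Mode = (7−1)/(7+10−2) = 6/15 = 0.400.
Mean = 7/(7+10) = 7/17 = 0.412.
Squared-error loss ⇒ the optimal estimator is the posterior mean.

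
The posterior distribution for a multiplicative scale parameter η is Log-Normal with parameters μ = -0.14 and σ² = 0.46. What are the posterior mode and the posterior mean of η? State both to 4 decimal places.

Mode = exp(μ − σ²) = exp(-0.60) = 0.5488.
Mean = exp(μ + σ²/2) = exp(0.090) = 1.0942.
The posterior is right-skewed, so the mean exceeds the mode.

MAP: 0.5488. Posterior mean: 1.0942.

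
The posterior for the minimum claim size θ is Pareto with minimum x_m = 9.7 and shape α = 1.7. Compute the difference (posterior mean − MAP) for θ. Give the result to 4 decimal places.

13.8571

The Pareto density is strictly decreasing on [x_m, ∞), so the mode is x_m = 9.7000.
Mean = α·x_m/(α−1) = 1.7·9.7/0.7 = 23.5571.
Difference = 23.5571 − 9.7000 = 13.8571.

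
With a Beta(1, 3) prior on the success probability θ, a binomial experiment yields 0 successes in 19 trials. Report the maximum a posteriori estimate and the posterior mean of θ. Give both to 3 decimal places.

Posterior: Beta(1+0, 3+19) = Beta(1, 22).
Since α = 1 ≤ 1 and β > 1, the Beta density is monotone decreasing on [0,1]; the mode is at 0.
Mean = 1/(1+22) = 0.043.
The mean is pulled above the mode by the posterior's right skew.

MAP: 0.000. Posterior mean: 0.043.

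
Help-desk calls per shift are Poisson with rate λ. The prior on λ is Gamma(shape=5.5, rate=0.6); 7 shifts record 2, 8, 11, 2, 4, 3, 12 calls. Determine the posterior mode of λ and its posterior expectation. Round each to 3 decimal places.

MAP: 6.118. Posterior mean: 6.250.

Σ counts = 42. Posterior: Gamma(shape = 5.5+42 = 47.5, rate = 0.6+7 = 7.6).
Mode = (α−1)/β = 46.5/7.6 = 6.118.
Mean = α/β = 47.5/7.6 = 6.250.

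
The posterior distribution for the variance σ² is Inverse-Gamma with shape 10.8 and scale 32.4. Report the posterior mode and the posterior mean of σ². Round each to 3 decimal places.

Mode = β/(α+1) = 32.4/11.8 = 2.746.
Mean = β/(α−1) = 32.4/9.8 = 3.306.
The posterior is right-skewed, so the mean exceeds the mode.

MAP = 2.746; posterior mean = 3.306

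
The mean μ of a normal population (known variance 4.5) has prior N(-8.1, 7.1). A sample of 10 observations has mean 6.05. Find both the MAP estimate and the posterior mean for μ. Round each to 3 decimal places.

Posterior for μ is Normal. Precision-weighted mean: (1/7.1·-8.1 + 10/4.5·6.05) / (1/7.1 + 10/4.5) = 5.207.
A Normal posterior is symmetric, so mode = mean.

MAP = 5.207; posterior mean = 5.207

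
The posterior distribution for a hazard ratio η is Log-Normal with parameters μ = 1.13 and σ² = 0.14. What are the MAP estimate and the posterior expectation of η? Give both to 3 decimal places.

MAP = 2.691, posterior mean = 3.320

Mode = exp(μ − σ²) = exp(0.99) = 2.691.
Mean = exp(μ + σ²/2) = exp(1.200) = 3.320.
Right-skewed posterior ⇒ mode < mean.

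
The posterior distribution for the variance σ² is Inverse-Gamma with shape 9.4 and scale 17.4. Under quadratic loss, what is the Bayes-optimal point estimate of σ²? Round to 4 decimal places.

2.0714

Mode = β/(α+1) = 17.4/10.4 = 1.6731.
Mean = β/(α−1) = 17.4/8.4 = 2.0714.
Quadratic loss ⇒ the optimal estimator is the posterior mean.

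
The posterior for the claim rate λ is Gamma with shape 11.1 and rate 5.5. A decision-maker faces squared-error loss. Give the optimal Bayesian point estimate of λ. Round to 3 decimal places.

2.018

Mode = (α−1)/β = 10.1/5.5 = 1.836.
Mean = α/β = 11.1/5.5 = 2.018.
Squared-error loss ⇒ the optimal estimator is the posterior mean.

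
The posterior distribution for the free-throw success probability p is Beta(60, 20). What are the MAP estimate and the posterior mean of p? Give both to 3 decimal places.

Mode = (60−1)/(60+20−2) = 59/78 = 0.756.
Mean = 60/(60+20) = 60/80 = 0.750.
The mean is pulled below the mode by the posterior's left skew.

MAP = 0.756, posterior mean = 0.750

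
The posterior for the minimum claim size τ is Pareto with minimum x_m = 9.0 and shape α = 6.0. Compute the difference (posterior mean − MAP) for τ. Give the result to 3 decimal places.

1.800

The Pareto density is strictly decreasing on [x_m, ∞), so the mode is x_m = 9.000.
Mean = α·x_m/(α−1) = 6.0·9.0/5.0 = 10.800.
Difference = 10.800 − 9.000 = 1.800.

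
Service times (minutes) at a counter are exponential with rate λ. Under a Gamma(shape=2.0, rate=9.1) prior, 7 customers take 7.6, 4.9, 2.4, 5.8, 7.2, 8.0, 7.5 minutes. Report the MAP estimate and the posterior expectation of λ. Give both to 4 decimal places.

Σ times = 43.4. Posterior: Gamma(shape = 2.0+7 = 9.0, rate = 9.1+43.4 = 52.5).
Mode = (α−1)/β = 8.0/52.5 = 0.1524.
Mean = α/β = 9.0/52.5 = 0.1714.
The mean is pulled above the mode by the posterior's right skew.

MAP = 0.1524, posterior mean = 0.1714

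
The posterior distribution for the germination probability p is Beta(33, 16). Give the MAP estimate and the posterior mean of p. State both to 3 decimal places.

p_MAP = 0.681, E[p|data] = 0.673

Mode = (33−1)/(33+16−2) = 32/47 = 0.681.
Mean = 33/(33+16) = 33/49 = 0.673.
The posterior is left-skewed, so the mode exceeds the mean.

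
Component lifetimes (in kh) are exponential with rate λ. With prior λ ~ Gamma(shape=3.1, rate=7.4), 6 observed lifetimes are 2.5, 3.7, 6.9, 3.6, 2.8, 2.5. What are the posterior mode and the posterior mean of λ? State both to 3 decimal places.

λ_MAP = 0.276, E[λ|data] = 0.310

Σ times = 22.0. Posterior: Gamma(shape = 3.1+6 = 9.1, rate = 7.4+22.0 = 29.4).
Mode = (α−1)/β = 8.1/29.4 = 0.276.
Mean = α/β = 9.1/29.4 = 0.310.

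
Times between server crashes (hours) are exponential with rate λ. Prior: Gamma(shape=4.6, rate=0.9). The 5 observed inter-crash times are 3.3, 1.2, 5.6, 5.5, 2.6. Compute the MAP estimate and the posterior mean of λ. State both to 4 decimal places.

λ_MAP = 0.4503, E[λ|data] = 0.5026

Σ times = 18.2. Posterior: Gamma(shape = 4.6+5 = 9.6, rate = 0.9+18.2 = 19.1).
Mode = (α−1)/β = 8.6/19.1 = 0.4503.
Mean = α/β = 9.6/19.1 = 0.5026.
The mean is pulled above the mode by the posterior's right skew.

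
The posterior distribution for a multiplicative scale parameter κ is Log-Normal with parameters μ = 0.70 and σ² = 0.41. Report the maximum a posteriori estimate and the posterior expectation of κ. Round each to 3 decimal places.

Mode = exp(μ − σ²) = exp(0.29) = 1.336.
Mean = exp(μ + σ²/2) = exp(0.905) = 2.472.
Right-skewed posterior ⇒ mode < mean.

MAP = 1.336, posterior mean = 2.472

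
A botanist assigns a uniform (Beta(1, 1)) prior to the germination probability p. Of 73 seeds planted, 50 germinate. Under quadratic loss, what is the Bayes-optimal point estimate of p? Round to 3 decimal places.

0.680

Posterior: Beta(1+50, 1+23) = Beta(51, 24).
Mode = (51−1)/(51+24−2) = 50/73 = 0.685.
With a flat prior the MAP equals the MLE, 50/73.
Mean = 51/(51+24) = 51/75 = 0.680.
Quadratic loss ⇒ the optimal estimator is the posterior mean.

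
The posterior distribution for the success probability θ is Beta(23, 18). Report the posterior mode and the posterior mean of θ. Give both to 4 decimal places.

Mode = (23−1)/(23+18−2) = 22/39 = 0.5641.
Mean = 23/(23+18) = 23/41 = 0.5610.

MAP: 0.5641. Posterior mean: 0.5610.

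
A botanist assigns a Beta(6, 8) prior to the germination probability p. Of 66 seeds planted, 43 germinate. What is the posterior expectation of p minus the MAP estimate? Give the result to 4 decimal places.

Posterior: Beta(6+43, 8+23) = Beta(49, 31).
Mode = (49−1)/(49+31−2) = 48/78 = 0.6154.
Mean = 49/(49+31) = 49/80 = 0.6125.
Difference = 0.6125 − 0.6154 = -0.0029.

-0.0029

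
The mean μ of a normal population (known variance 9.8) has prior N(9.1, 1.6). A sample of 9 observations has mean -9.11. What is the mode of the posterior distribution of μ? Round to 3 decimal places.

-1.736

Posterior for μ is Normal. Precision-weighted mean: (1/1.6·9.1 + 9/9.8·-9.11) / (1/1.6 + 9/9.8) = -1.736.
A Normal posterior is symmetric, so mode = mean.
This is the posterior mode — the MAP estimate.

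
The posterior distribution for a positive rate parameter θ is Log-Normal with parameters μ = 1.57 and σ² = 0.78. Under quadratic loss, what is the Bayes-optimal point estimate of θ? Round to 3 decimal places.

Mode = exp(μ − σ²) = exp(0.79) = 2.203.
Mean = exp(μ + σ²/2) = exp(1.960) = 7.099.
Quadratic loss ⇒ the optimal estimator is the posterior mean.

7.099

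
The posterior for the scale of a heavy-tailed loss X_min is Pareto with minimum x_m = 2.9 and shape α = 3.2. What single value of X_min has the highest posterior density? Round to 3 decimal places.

The Pareto density is strictly decreasing on [x_m, ∞), so the mode is x_m = 2.900.
Mean = α·x_m/(α−1) = 3.2·2.9/2.2 = 4.218.
This is the posterior mode — the MAP estimate.

2.900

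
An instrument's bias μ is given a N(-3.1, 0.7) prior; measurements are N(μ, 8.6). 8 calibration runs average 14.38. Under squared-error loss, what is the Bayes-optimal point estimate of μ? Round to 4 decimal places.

3.7935

Posterior for μ is Normal. Precision-weighted mean: (1/0.7·-3.1 + 8/8.6·14.38) / (1/0.7 + 8/8.6) = 3.7935.
A Normal posterior is symmetric, so mode = mean.
Squared-error loss ⇒ the optimal estimator is the posterior mean.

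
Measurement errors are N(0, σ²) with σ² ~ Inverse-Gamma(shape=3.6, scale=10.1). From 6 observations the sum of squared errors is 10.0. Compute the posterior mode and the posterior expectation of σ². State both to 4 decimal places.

MAP = 1.9868, posterior mean = 2.6964

Posterior: Inverse-Gamma(shape = 3.6+6/2 = 6.6, scale = 10.1+10.0/2 = 15.1).
Mode = β/(α+1) = 15.1/7.6 = 1.9868.
Mean = β/(α−1) = 15.1/5.6 = 2.6964.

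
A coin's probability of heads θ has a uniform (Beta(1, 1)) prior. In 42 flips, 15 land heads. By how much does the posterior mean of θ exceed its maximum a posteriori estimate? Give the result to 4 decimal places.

0.0065

Posterior: Beta(1+15, 1+27) = Beta(16, 28).
Mode = (16−1)/(16+28−2) = 15/42 = 0.3571.
With a flat prior the MAP equals the MLE, 15/42.
Mean = 16/(16+28) = 16/44 = 0.3636.
Difference = 0.3636 − 0.3571 = 0.0065.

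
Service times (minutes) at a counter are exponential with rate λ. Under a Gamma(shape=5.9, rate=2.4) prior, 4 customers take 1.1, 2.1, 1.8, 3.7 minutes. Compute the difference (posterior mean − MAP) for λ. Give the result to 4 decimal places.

Σ times = 8.7. Posterior: Gamma(shape = 5.9+4 = 9.9, rate = 2.4+8.7 = 11.1).
Mode = (α−1)/β = 8.9/11.1 = 0.8018.
Mean = α/β = 9.9/11.1 = 0.8919.
Difference = 0.8919 − 0.8018 = 0.0901.
The mean is pulled above the mode by the posterior's right skew.

0.0901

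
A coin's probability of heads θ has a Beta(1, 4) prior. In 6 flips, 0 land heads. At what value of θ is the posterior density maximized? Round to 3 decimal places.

Posterior: Beta(1+0, 4+6) = Beta(1, 10).
Since α = 1 ≤ 1 and β > 1, the Beta density is monotone decreasing on [0,1]; the mode is at 0.
Mean = 1/(1+10) = 0.091.
This is the posterior mode — the MAP estimate.

0.000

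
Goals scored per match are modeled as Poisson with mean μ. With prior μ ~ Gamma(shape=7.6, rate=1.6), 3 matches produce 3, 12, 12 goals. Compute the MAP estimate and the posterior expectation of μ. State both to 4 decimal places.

MAP estimate = 7.3043, posterior expectation = 7.5217

Σ counts = 27. Posterior: Gamma(shape = 7.6+27 = 34.6, rate = 1.6+3 = 4.6).
Mode = (α−1)/β = 33.6/4.6 = 7.3043.
Mean = α/β = 34.6/4.6 = 7.5217.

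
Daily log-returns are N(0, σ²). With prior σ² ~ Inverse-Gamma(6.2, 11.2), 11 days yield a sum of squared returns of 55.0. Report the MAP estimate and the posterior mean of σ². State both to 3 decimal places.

σ²_MAP = 3.047, E[σ²|data] = 3.617

Posterior: Inverse-Gamma(shape = 6.2+11/2 = 11.7, scale = 11.2+55.0/2 = 38.7).
Mode = β/(α+1) = 38.7/12.7 = 3.047.
Mean = β/(α−1) = 38.7/10.7 = 3.617.
The posterior is right-skewed, so the mean exceeds the mode.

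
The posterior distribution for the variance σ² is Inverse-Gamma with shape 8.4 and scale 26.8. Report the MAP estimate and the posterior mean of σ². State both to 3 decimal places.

σ²_MAP = 2.851, E[σ²|data] = 3.622

Mode = β/(α+1) = 26.8/9.4 = 2.851.
Mean = β/(α−1) = 26.8/7.4 = 3.622.
Right-skewed posterior ⇒ mode < mean.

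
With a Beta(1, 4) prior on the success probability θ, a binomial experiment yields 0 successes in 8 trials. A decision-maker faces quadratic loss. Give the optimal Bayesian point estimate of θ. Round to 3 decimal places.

Posterior: Beta(1+0, 4+8) = Beta(1, 12).
Since α = 1 ≤ 1 and β > 1, the Beta density is monotone decreasing on [0,1]; the mode is at 0.
Mean = 1/(1+12) = 0.077.
Quadratic loss ⇒ the optimal estimator is the posterior mean.

0.077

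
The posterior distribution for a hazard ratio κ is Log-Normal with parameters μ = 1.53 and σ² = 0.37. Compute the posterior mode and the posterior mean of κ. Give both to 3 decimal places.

Mode = exp(μ − σ²) = exp(1.16) = 3.190.
Mean = exp(μ + σ²/2) = exp(1.715) = 5.557.
Mean > mode: the posterior has a right tail.

MAP: 3.190. Posterior mean: 5.557.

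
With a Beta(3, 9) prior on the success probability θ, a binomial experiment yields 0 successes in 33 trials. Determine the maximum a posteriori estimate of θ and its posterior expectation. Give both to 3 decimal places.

Posterior: Beta(3+0, 9+33) = Beta(3, 42).
Mode = (3−1)/(3+42−2) = 2/43 = 0.047.
Mean = 3/(3+42) = 3/45 = 0.067.
Right-skewed posterior ⇒ mode < mean.

maximum a posteriori estimate = 0.047, posterior expectation = 0.067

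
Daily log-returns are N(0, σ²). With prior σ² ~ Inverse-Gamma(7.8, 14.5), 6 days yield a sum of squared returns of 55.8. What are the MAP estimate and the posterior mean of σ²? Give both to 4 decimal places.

Posterior: Inverse-Gamma(shape = 7.8+6/2 = 10.8, scale = 14.5+55.8/2 = 42.4).
Mode = β/(α+1) = 42.4/11.8 = 3.5932.
Mean = β/(α−1) = 42.4/9.8 = 4.3265.

MAP estimate = 3.5932, posterior mean = 4.3265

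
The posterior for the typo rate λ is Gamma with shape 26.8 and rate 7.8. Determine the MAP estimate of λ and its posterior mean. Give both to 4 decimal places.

Mode = (α−1)/β = 25.8/7.8 = 3.3077.
Mean = α/β = 26.8/7.8 = 3.4359.
The mean is pulled above the mode by the posterior's right skew.

MAP = 3.3077; posterior mean = 3.4359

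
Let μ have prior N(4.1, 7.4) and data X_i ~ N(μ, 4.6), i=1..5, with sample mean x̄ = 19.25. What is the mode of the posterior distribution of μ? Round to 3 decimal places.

Posterior for μ is Normal. Precision-weighted mean: (1/7.4·4.1 + 5/4.6·19.25) / (1/7.4 + 5/4.6) = 17.575.
A Normal posterior is symmetric, so mode = mean.
This is the posterior mode — the MAP estimate.

17.575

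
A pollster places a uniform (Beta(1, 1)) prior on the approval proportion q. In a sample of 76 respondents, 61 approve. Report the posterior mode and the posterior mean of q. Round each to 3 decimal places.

Posterior: Beta(1+61, 1+15) = Beta(62, 16).
Mode = (62−1)/(62+16−2) = 61/76 = 0.803.
With a flat prior the MAP equals the MLE, 61/76.
Mean = 62/(62+16) = 62/78 = 0.795.

q_MAP = 0.803, E[q|data] = 0.795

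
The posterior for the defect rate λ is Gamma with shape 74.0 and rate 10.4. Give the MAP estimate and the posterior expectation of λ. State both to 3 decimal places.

MAP = 7.019, posterior mean = 7.115

Mode = (α−1)/β = 73.0/10.4 = 7.019.
Mean = α/β = 74.0/10.4 = 7.115.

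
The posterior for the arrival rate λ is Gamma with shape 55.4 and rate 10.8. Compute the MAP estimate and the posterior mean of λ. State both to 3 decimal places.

MAP estimate = 5.037, posterior mean = 5.130

Mode = (α−1)/β = 54.4/10.8 = 5.037.
Mean = α/β = 55.4/10.8 = 5.130.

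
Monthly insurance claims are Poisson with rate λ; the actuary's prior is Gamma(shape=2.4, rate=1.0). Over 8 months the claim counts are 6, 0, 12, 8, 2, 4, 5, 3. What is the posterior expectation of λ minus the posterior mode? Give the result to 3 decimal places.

Σ counts = 40. Posterior: Gamma(shape = 2.4+40 = 42.4, rate = 1.0+8 = 9.0).
Mode = (α−1)/β = 41.4/9.0 = 4.600.
Mean = α/β = 42.4/9.0 = 4.711.
Difference = 4.711 − 4.600 = 0.111.
Mean > mode: the posterior has a right tail.

0.111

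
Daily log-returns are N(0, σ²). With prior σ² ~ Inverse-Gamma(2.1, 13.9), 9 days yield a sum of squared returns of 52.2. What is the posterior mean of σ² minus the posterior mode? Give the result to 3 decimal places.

Posterior: Inverse-Gamma(shape = 2.1+9/2 = 6.6, scale = 13.9+52.2/2 = 40.0).
Mode = β/(α+1) = 40.0/7.6 = 5.263.
Mean = β/(α−1) = 40.0/5.6 = 7.143.
Difference = 7.143 − 5.263 = 1.880.
Mean > mode: the posterior has a right tail.

1.880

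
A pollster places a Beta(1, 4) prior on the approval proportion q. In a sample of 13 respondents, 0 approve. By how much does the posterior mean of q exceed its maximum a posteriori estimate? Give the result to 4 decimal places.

Posterior: Beta(1+0, 4+13) = Beta(1, 17).
Since α = 1 ≤ 1 and β > 1, the Beta density is monotone decreasing on [0,1]; the mode is at 0.
Mean = 1/(1+17) = 0.0556.
Difference = 0.0556 − 0.0000 = 0.0556.

0.0556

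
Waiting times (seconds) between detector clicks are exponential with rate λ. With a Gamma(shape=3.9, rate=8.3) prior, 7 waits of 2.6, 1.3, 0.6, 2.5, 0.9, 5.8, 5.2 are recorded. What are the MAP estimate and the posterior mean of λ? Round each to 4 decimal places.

λ_MAP = 0.3640, E[λ|data] = 0.4007

Σ times = 18.9. Posterior: Gamma(shape = 3.9+7 = 10.9, rate = 8.3+18.9 = 27.2).
Mode = (α−1)/β = 9.9/27.2 = 0.3640.
Mean = α/β = 10.9/27.2 = 0.4007.
Mean > mode: the posterior has a right tail.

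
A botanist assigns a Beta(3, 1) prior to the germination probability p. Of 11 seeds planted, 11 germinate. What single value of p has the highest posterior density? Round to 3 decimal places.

1.000

Posterior: Beta(3+11, 1+0) = Beta(14, 1).
Since β = 1 ≤ 1 and α > 1, the Beta density is monotone increasing on [0,1]; the mode is at 1.
Mean = 14/(14+1) = 0.933.
This is the posterior mode — the MAP estimate.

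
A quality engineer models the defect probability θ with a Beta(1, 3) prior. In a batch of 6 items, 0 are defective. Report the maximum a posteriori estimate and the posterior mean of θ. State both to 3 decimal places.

MAP: 0.000. Posterior mean: 0.100.

Posterior: Beta(1+0, 3+6) = Beta(1, 9).
Since α = 1 ≤ 1 and β > 1, the Beta density is monotone decreasing on [0,1]; the mode is at 0.
Mean = 1/(1+9) = 0.100.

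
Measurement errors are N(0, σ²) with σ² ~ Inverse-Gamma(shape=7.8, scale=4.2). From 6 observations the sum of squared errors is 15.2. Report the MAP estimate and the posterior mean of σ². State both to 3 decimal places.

Posterior: Inverse-Gamma(shape = 7.8+6/2 = 10.8, scale = 4.2+15.2/2 = 11.8).
Mode = β/(α+1) = 11.8/11.8 = 1.000.
Mean = β/(α−1) = 11.8/9.8 = 1.204.

MAP estimate = 1.000, posterior mean = 1.204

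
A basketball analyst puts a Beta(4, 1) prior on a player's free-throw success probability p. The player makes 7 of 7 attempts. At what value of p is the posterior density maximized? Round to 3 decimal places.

1.000

Posterior: Beta(4+7, 1+0) = Beta(11, 1).
Since β = 1 ≤ 1 and α > 1, the Beta density is monotone increasing on [0,1]; the mode is at 1.
Mean = 11/(11+1) = 0.917.
This is the posterior mode — the MAP estimate.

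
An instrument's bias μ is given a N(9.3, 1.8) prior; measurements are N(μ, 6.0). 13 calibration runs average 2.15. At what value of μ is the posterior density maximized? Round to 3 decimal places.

Posterior for μ is Normal. Precision-weighted mean: (1/1.8·9.3 + 13/6.0·2.15) / (1/1.8 + 13/6.0) = 3.609.
A Normal posterior is symmetric, so mode = mean.
This is the posterior mode — the MAP estimate.

3.609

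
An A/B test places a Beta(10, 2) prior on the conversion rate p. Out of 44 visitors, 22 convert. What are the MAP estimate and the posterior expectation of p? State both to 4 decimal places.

Posterior: Beta(10+22, 2+22) = Beta(32, 24).
Mode = (32−1)/(32+24−2) = 31/54 = 0.5741.
Mean = 32/(32+24) = 32/56 = 0.5714.
Left-skewed posterior ⇒ mean < mode.

MAP estimate = 0.5741, posterior expectation = 0.5714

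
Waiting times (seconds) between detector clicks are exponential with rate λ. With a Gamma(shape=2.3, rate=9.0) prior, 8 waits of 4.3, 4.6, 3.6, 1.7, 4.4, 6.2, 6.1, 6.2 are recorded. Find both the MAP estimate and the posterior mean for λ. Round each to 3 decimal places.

λ_MAP = 0.202, E[λ|data] = 0.223

Σ times = 37.1. Posterior: Gamma(shape = 2.3+8 = 10.3, rate = 9.0+37.1 = 46.1).
Mode = (α−1)/β = 9.3/46.1 = 0.202.
Mean = α/β = 10.3/46.1 = 0.223.
Right-skewed posterior ⇒ mode < mean.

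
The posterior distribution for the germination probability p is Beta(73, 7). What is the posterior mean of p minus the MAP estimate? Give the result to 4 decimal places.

-0.0106

Mode = (73−1)/(73+7−2) = 72/78 = 0.9231.
Mean = 73/(73+7) = 73/80 = 0.9125.
Difference = 0.9125 − 0.9231 = -0.0106.
The posterior is left-skewed, so the mode exceeds the mean.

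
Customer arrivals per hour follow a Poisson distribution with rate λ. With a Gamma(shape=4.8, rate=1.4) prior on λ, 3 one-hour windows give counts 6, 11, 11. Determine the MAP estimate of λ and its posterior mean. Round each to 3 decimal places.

MAP = 7.227, posterior mean = 7.455

Σ counts = 28. Posterior: Gamma(shape = 4.8+28 = 32.8, rate = 1.4+3 = 4.4).
Mode = (α−1)/β = 31.8/4.4 = 7.227.
Mean = α/β = 32.8/4.4 = 7.455.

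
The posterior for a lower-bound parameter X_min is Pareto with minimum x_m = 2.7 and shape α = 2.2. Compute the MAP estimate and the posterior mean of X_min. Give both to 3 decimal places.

The Pareto density is strictly decreasing on [x_m, ∞), so the mode is x_m = 2.700.
Mean = α·x_m/(α−1) = 2.2·2.7/1.2 = 4.950.
The mean is pulled above the mode by the posterior's right skew.

MAP estimate = 2.700, posterior mean = 4.950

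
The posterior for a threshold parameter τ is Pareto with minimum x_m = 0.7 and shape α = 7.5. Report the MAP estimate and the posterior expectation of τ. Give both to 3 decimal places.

The Pareto density is strictly decreasing on [x_m, ∞), so the mode is x_m = 0.700.
Mean = α·x_m/(α−1) = 7.5·0.7/6.5 = 0.808.

MAP = 0.700, posterior mean = 0.808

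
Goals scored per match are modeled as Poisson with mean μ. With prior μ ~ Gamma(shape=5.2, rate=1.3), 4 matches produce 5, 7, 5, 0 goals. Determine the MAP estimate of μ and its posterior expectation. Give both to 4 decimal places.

Σ counts = 17. Posterior: Gamma(shape = 5.2+17 = 22.2, rate = 1.3+4 = 5.3).
Mode = (α−1)/β = 21.2/5.3 = 4.0000.
Mean = α/β = 22.2/5.3 = 4.1887.

MAP estimate = 4.0000, posterior expectation = 4.1887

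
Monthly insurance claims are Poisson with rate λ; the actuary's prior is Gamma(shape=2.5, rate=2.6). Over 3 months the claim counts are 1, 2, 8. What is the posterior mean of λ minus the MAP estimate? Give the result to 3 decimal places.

0.179

Σ counts = 11. Posterior: Gamma(shape = 2.5+11 = 13.5, rate = 2.6+3 = 5.6).
Mode = (α−1)/β = 12.5/5.6 = 2.232.
Mean = α/β = 13.5/5.6 = 2.411.
Difference = 2.411 − 2.232 = 0.179.
Right-skewed posterior ⇒ mode < mean.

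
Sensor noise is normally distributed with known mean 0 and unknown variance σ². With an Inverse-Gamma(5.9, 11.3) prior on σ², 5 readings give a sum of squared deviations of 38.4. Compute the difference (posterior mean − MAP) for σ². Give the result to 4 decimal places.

Posterior: Inverse-Gamma(shape = 5.9+5/2 = 8.4, scale = 11.3+38.4/2 = 30.5).
Mode = β/(α+1) = 30.5/9.4 = 3.2447.
Mean = β/(α−1) = 30.5/7.4 = 4.1216.
Difference = 4.1216 − 3.2447 = 0.8769.
Right-skewed posterior ⇒ mode < mean.

0.8769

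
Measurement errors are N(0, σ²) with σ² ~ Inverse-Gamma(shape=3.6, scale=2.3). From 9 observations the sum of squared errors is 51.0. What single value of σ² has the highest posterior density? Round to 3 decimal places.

3.055

Posterior: Inverse-Gamma(shape = 3.6+9/2 = 8.1, scale = 2.3+51.0/2 = 27.8).
Mode = β/(α+1) = 27.8/9.1 = 3.055.
Mean = β/(α−1) = 27.8/7.1 = 3.915.
This is the posterior mode — the MAP estimate.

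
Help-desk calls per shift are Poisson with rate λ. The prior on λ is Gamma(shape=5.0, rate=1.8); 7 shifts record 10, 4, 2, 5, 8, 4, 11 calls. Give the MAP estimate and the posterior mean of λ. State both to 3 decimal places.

Σ counts = 44. Posterior: Gamma(shape = 5.0+44 = 49.0, rate = 1.8+7 = 8.8).
Mode = (α−1)/β = 48.0/8.8 = 5.455.
Mean = α/β = 49.0/8.8 = 5.568.
Right-skewed posterior ⇒ mode < mean.

λ_MAP = 5.455, E[λ|data] = 5.568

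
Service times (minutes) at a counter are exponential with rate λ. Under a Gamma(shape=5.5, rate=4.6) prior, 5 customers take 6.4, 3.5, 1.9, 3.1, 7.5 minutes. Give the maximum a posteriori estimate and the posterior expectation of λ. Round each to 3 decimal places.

Σ times = 22.4. Posterior: Gamma(shape = 5.5+5 = 10.5, rate = 4.6+22.4 = 27.0).
Mode = (α−1)/β = 9.5/27.0 = 0.352.
Mean = α/β = 10.5/27.0 = 0.389.

λ_MAP = 0.352, E[λ|data] = 0.389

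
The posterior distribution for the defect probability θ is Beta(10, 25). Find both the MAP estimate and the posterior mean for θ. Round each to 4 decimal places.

Mode = (10−1)/(10+25−2) = 9/33 = 0.2727.
Mean = 10/(10+25) = 10/35 = 0.2857.
The mean is pulled above the mode by the posterior's right skew.

θ_MAP = 0.2727, E[θ|data] = 0.2857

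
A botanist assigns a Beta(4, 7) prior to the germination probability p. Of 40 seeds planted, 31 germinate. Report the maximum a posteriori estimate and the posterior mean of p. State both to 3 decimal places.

MAP: 0.694. Posterior mean: 0.686.

Posterior: Beta(4+31, 7+9) = Beta(35, 16).
Mode = (35−1)/(35+16−2) = 34/49 = 0.694.
Mean = 35/(35+16) = 35/51 = 0.686.
Left-skewed posterior ⇒ mean < mode.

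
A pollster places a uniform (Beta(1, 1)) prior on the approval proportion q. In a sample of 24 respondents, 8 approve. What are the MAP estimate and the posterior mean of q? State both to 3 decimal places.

Posterior: Beta(1+8, 1+16) = Beta(9, 17).
Mode = (9−1)/(9+17−2) = 8/24 = 0.333.
Mean = 9/(9+17) = 9/26 = 0.346.

q_MAP = 0.333, E[q|data] = 0.346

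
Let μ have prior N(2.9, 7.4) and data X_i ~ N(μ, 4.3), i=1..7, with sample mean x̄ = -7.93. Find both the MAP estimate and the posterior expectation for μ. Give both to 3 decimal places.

Posterior for μ is Normal. Precision-weighted mean: (1/7.4·2.9 + 7/4.3·-7.93) / (1/7.4 + 7/4.3) = -7.100.
A Normal posterior is symmetric, so mode = mean.

MAP = -7.100; posterior mean = -7.100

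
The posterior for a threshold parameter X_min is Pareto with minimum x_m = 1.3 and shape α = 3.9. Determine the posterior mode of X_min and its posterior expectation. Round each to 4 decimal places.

The Pareto density is strictly decreasing on [x_m, ∞), so the mode is x_m = 1.3000.
Mean = α·x_m/(α−1) = 3.9·1.3/2.9 = 1.7483.

MAP = 1.3000, posterior mean = 1.7483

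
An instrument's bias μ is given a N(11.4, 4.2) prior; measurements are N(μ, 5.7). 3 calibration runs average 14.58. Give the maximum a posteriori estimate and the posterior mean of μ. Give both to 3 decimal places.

μ_MAP = 13.590, E[μ|data] = 13.590

Posterior for μ is Normal. Precision-weighted mean: (1/4.2·11.4 + 3/5.7·14.58) / (1/4.2 + 3/5.7) = 13.590.
A Normal posterior is symmetric, so mode = mean.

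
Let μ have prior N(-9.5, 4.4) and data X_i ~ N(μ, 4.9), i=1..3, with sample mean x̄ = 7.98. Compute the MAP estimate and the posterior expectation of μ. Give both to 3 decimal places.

μ_MAP = 3.248, E[μ|data] = 3.248

Posterior for μ is Normal. Precision-weighted mean: (1/4.4·-9.5 + 3/4.9·7.98) / (1/4.4 + 3/4.9) = 3.248.
A Normal posterior is symmetric, so mode = mean.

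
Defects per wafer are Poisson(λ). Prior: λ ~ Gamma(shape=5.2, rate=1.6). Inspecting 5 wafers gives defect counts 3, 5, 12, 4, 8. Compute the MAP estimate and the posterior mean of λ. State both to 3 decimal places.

Σ counts = 32. Posterior: Gamma(shape = 5.2+32 = 37.2, rate = 1.6+5 = 6.6).
Mode = (α−1)/β = 36.2/6.6 = 5.485.
Mean = α/β = 37.2/6.6 = 5.636.
The mean is pulled above the mode by the posterior's right skew.

MAP: 5.485. Posterior mean: 5.636.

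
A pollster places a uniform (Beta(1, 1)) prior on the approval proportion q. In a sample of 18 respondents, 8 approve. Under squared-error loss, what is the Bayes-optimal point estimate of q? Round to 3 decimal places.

0.450

Posterior: Beta(1+8, 1+10) = Beta(9, 11).
Mode = (9−1)/(9+11−2) = 8/18 = 0.444.
With a flat prior the MAP equals the MLE, 8/18.
Mean = 9/(9+11) = 9/20 = 0.450.
Squared-error loss ⇒ the optimal estimator is the posterior mean.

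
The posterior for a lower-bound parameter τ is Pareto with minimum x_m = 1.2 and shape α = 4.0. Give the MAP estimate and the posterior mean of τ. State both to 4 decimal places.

The Pareto density is strictly decreasing on [x_m, ∞), so the mode is x_m = 1.2000.
Mean = α·x_m/(α−1) = 4.0·1.2/3.0 = 1.6000.
The posterior is right-skewed, so the mean exceeds the mode.

MAP: 1.2000. Posterior mean: 1.6000.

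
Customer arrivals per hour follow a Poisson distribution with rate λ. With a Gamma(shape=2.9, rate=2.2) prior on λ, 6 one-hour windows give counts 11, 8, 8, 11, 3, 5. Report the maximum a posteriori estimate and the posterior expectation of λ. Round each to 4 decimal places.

Σ counts = 46. Posterior: Gamma(shape = 2.9+46 = 48.9, rate = 2.2+6 = 8.2).
Mode = (α−1)/β = 47.9/8.2 = 5.8415.
Mean = α/β = 48.9/8.2 = 5.9634.

MAP = 5.8415; posterior mean = 5.9634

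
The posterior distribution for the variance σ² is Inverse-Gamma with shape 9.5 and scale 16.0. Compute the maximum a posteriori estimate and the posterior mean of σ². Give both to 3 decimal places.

Mode = β/(α+1) = 16.0/10.5 = 1.524.
Mean = β/(α−1) = 16.0/8.5 = 1.882.
Mean > mode: the posterior has a right tail.

σ²_MAP = 1.524, E[σ²|data] = 1.882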